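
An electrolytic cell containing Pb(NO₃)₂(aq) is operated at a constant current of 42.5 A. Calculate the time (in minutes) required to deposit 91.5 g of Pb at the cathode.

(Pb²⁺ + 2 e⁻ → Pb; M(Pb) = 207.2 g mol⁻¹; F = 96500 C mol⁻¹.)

n(Pb) = m/M = 91.5 / 207.2 = 0.4416 mol.
Each Pb atom requires 2 electrons, so n(e⁻) = 2 × 0.4416 = 0.8832 mol.
Q = n(e⁻)·F = 0.8832 × 96500 = 85230 C.
t = Q/I = 85230 / 42.50 A = 2005 s = 33.4 min.

33.4 min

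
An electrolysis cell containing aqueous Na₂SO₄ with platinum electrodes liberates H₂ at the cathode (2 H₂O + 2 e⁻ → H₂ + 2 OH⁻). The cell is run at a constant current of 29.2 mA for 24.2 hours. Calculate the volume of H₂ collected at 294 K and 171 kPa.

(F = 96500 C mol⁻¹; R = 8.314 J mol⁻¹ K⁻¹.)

Q = I·t = 0.02920 A × 87120 s = 2544 C.
n(e⁻) = Q/F = 2544 / 96500 = 0.02636 mol.
2 electrons are transferred per H₂ molecule, so n(H₂) = 0.02636 / 2 = 0.01318 mol.
V = nRT/P = (0.01318 × 8.314 × 294) / (171 × 10³ Pa) = 1.88 × 10⁻⁴ m³ = 0.188 L.

0.188 L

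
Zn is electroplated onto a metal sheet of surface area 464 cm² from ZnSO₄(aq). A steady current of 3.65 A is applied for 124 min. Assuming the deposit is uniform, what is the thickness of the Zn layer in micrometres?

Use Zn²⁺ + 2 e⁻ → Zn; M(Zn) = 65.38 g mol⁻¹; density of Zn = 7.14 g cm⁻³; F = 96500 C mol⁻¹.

Q = I·t = 3.650 × 7440.0 = 27160 C; n(e⁻) = 0.2814 mol.
n(Zn) = n(e⁻)/2 = 0.1407 mol, so m = 0.1407 × 65.38 = 9.199 g.
Volume = m/ρ = 9.199 / 7.14 = 1.288 cm³.
Thickness = V/A = 1.288 / 464 = 0.00278 cm = 27.8 μm.

27.8 μm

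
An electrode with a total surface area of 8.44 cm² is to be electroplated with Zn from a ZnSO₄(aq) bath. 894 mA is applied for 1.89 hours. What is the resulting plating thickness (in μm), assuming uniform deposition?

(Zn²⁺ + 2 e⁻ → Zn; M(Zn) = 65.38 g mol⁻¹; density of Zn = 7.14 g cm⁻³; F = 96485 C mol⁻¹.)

Q = I·t = 0.8940 × 6804.0 = 6083 C; n(e⁻) = 0.06304 mol.
n(Zn) = n(e⁻)/2 = 0.03152 mol, so m = 0.03152 × 65.38 = 2.061 g.
Volume = m/ρ = 2.061 / 7.14 = 0.2886 cm³.
Thickness = V/A = 0.2886 / 8.44 = 0.0342 cm = 342 μm.

342 μm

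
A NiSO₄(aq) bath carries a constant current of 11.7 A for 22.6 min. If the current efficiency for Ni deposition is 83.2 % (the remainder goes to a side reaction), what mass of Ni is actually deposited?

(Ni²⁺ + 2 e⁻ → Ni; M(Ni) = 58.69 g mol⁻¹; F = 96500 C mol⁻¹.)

4.01 g

Q = I·t = 11.70 × 1356.0 = 15870 C.
n(e⁻) = 15870/96500 = 0.1644 mol; theoretically n(Ni) = 0.1644/2 = 0.08220 mol, m_theo = 4.825 g.
At 83.2 % efficiency, m_actual = 0.832 × 4.825 = 4.01 g.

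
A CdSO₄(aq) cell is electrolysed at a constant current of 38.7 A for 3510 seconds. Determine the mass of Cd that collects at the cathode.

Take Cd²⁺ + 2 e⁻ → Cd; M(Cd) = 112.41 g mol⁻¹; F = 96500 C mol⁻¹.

Q = I·t = 38.70 A × 3510.0 s = 135800 C.
n(e⁻) = Q/F = 135800 / 96500 = 1.408 mol.
Cd²⁺ + 2 e⁻ → Cd, so n(Cd) = n(e⁻)/2 = 0.7038 mol.
m = n·M = 0.7038 × 112.41 = 79.1 g.

79.1 g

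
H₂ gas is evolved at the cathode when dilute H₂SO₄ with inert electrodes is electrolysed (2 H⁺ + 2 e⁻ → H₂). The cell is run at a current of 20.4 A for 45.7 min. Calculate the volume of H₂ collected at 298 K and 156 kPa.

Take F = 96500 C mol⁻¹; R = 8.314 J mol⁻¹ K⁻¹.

Q = I·t = 20.40 A × 2742.0 s = 55940 C.
n(e⁻) = Q/F = 55940 / 96500 = 0.5797 mol.
2 electrons are transferred per H₂ molecule, so n(H₂) = 0.5797 / 2 = 0.2898 mol.
V = nRT/P = (0.2898 × 8.314 × 298) / (156 × 10³ Pa) = 0.00460 m³ = 4.60 L.

4.60 L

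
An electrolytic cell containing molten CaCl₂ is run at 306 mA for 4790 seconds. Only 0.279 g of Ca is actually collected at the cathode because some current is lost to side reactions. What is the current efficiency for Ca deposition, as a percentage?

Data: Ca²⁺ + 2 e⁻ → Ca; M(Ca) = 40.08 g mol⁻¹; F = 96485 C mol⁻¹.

Q = I·t = 0.3060 × 4790.0 = 1466 C; n(e⁻) = 1466/96485 = 0.01519 mol.
Theoretical n(Ca) = n(e⁻)/2 = 0.007596 mol, i.e. m_theo = 0.007596 × 40.08 = 0.3044 g.
Efficiency = m_actual / m_theo = 0.279 / 0.3044 = 91.6 %.

91.6 %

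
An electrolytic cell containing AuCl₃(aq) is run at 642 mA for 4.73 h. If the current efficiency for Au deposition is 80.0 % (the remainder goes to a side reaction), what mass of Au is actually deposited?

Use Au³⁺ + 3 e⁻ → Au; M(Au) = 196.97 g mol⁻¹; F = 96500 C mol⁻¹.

5.95 g

Q = I·t = 0.6420 × 17028 = 10930 C.
n(e⁻) = 10930/96500 = 0.1133 mol; theoretically n(Au) = 0.1133/3 = 0.03776 mol, m_theo = 7.438 g.
At 80.0 % efficiency, m_actual = 0.800 × 7.438 = 5.95 g.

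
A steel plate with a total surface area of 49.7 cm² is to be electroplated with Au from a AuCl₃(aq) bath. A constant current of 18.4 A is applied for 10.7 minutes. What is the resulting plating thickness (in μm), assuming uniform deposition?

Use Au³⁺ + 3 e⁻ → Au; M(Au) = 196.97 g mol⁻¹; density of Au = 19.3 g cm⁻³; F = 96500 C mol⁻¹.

Q = I·t = 18.40 × 642.00 = 11810 C; n(e⁻) = 0.1224 mol.
n(Au) = n(e⁻)/3 = 0.04080 mol, so m = 0.04080 × 196.97 = 8.037 g.
Volume = m/ρ = 8.037 / 19.3 = 0.4164 cm³.
Thickness = V/A = 0.4164 / 49.7 = 0.00838 cm = 83.8 μm.

83.8 μm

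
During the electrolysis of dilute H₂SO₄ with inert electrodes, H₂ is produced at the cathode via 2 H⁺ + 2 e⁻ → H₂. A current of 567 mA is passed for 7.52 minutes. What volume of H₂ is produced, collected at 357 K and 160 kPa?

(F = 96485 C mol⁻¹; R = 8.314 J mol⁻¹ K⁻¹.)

Q = I·t = 0.5670 A × 451.20 s = 255.8 C.
n(e⁻) = Q/F = 255.8 / 96485 = 0.002652 mol.
2 electrons are transferred per H₂ molecule, so n(H₂) = 0.002652 / 2 = 0.001326 mol.
V = nRT/P = (0.001326 × 8.314 × 357) / (160 × 10³ Pa) = 2.46 × 10⁻⁵ m³ = 0.0246 L.

0.0246 L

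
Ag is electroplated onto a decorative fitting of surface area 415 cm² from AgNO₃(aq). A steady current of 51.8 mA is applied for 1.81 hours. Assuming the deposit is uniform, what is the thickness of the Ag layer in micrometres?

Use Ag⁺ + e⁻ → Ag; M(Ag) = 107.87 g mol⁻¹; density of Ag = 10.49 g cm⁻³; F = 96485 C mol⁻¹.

0.867 μm

Q = I·t = 0.05180 × 6516.0 = 337.5 C; n(e⁻) = 0.003498 mol.
n(Ag) = n(e⁻)/1 = 0.003498 mol, so m = 0.003498 × 107.87 = 0.3774 g.
Volume = m/ρ = 0.3774 / 10.49 = 0.03597 cm³.
Thickness = V/A = 0.03597 / 415 = 8.67 × 10⁻⁵ cm = 0.867 μm.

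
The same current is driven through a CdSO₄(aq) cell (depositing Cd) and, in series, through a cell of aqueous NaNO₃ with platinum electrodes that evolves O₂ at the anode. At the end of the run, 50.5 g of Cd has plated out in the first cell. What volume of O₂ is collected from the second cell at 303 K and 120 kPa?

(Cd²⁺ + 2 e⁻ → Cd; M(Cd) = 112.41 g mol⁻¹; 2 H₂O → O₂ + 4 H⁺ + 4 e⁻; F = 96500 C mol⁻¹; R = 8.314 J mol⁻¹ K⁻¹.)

n(Cd) = 50.5 / 112.41 = 0.4492 mol, so n(e⁻) = 2 × 0.4492 = 0.8985 mol.
The cells are in series, so the same 0.8985 mol of electrons passes through the second cell.
2 H₂O → O₂ + 4 H⁺ + 4 e⁻ — 4 mol e⁻ per mol O₂, so n(O₂) = 0.8985/4 = 0.2246 mol.
V = nRT/P = (0.2246 × 8.314 × 303) / (120 × 10³) = 0.00472 m³ = 4.72 L.

4.72 L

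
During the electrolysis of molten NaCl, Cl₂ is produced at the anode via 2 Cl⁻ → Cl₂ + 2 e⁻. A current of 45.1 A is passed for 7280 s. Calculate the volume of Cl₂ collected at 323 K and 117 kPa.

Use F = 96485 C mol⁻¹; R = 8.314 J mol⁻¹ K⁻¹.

Q = I·t = 45.10 A × 7280.0 s = 328300 C.
n(e⁻) = Q/F = 328300 / 96485 = 3.403 mol.
2 electrons are transferred per Cl₂ molecule, so n(Cl₂) = 3.403 / 2 = 1.701 mol.
V = nRT/P = (1.701 × 8.314 × 323) / (117 × 10³ Pa) = 0.0391 m³ = 39.1 L.

39.1 L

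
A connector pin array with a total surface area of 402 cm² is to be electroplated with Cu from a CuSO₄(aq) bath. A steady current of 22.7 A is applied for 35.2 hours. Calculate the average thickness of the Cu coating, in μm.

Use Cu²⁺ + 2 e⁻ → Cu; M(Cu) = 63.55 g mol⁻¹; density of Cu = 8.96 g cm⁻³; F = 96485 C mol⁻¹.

2630 μm

Q = I·t = 22.70 × 126720 = 2877000 C; n(e⁻) = 29.81 mol.
n(Cu) = n(e⁻)/2 = 14.91 mol, so m = 14.91 × 63.55 = 947.3 g.
Volume = m/ρ = 947.3 / 8.96 = 105.7 cm³.
Thickness = V/A = 105.7 / 402 = 0.263 cm = 2630 μm.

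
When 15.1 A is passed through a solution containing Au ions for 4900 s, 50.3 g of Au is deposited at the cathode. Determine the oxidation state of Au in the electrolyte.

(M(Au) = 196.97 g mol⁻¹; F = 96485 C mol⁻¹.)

Q = I·t = 15.10 A × 4900.0 s = 73990 C, so n(e⁻) = 73990/96485 = 0.7669 mol.
n(Au) deposited = 50.3 / 196.97 = 0.2554 mol.
Electrons per atom = n(e⁻)/n(Au) = 0.7669 / 0.2554 = 3.00 ≈ 3, so the ion is Au³⁺.

+3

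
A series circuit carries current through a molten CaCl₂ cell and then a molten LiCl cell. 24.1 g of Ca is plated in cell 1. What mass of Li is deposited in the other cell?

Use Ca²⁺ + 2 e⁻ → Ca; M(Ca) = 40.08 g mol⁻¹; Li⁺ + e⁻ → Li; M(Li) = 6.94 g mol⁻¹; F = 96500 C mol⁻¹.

n(Ca) = 24.1 / 40.08 = 0.6013 mol.
Since Ca²⁺ + 2 e⁻ → Ca, n(e⁻) passed = 2 × 0.6013 = 1.203 mol.
Cells in series carry the same charge, so the same 1.203 mol of electrons passes through cell 2.
Li⁺ + e⁻ → Li, so n(Li) = 1.203 / 1 = 1.203 mol.
m(Li) = 1.203 × 6.94 = 8.35 g.

8.35 g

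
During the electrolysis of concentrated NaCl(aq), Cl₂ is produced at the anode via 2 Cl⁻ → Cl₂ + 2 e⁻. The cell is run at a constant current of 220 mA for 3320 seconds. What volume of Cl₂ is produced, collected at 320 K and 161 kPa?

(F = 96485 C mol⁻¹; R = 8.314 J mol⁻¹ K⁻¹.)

Q = I·t = 0.2200 A × 3320.0 s = 730.4 C.
n(e⁻) = Q/F = 730.4 / 96485 = 0.007570 mol.
2 electrons are transferred per Cl₂ molecule, so n(Cl₂) = 0.007570 / 2 = 0.003785 mol.
V = nRT/P = (0.003785 × 8.314 × 320) / (161 × 10³ Pa) = 6.25 × 10⁻⁵ m³ = 0.0625 L.

0.0625 L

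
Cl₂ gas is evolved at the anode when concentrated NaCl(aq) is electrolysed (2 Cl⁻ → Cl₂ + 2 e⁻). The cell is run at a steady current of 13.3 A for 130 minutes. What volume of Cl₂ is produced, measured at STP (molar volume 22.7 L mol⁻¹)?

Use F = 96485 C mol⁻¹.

Q = I·t = 13.30 A × 7800.0 s = 103700 C.
n(e⁻) = Q/F = 103700 / 96485 = 1.075 mol.
2 electrons are transferred per Cl₂ molecule, so n(Cl₂) = 1.075 / 2 = 0.5376 mol.
V = n × V_m = 0.5376 × 22.7 = 12.2 L.

12.2 L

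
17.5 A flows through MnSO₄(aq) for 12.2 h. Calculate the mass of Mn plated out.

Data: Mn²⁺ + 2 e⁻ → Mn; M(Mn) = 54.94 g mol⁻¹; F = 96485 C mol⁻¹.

219 g

Q = I·t = 17.50 A × 43920 s = 768600 C.
n(e⁻) = Q/F = 768600 / 96485 = 7.966 mol.
Mn²⁺ + 2 e⁻ → Mn, so n(Mn) = n(e⁻)/2 = 3.983 mol.
m = n·M = 3.983 × 54.94 = 219 g.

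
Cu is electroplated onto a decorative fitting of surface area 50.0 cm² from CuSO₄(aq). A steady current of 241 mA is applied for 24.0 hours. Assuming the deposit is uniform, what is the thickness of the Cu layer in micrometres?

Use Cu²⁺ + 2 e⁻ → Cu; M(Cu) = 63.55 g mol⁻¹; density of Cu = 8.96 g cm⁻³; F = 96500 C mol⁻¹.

153 μm

Q = I·t = 0.2410 × 86400 = 20820 C; n(e⁻) = 0.2158 mol.
n(Cu) = n(e⁻)/2 = 0.1079 mol, so m = 0.1079 × 63.55 = 6.856 g.
Volume = m/ρ = 6.856 / 8.96 = 0.7652 cm³.
Thickness = V/A = 0.7652 / 50.0 = 0.0153 cm = 153 μm.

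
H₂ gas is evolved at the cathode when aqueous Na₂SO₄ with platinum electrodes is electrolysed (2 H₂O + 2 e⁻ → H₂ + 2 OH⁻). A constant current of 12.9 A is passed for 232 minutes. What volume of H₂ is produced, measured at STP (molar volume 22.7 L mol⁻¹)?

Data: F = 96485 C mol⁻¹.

21.1 L

Q = I·t = 12.90 A × 13920 s = 179600 C.
n(e⁻) = Q/F = 179600 / 96485 = 1.861 mol.
2 electrons are transferred per H₂ molecule, so n(H₂) = 1.861 / 2 = 0.9305 mol.
V = n × V_m = 0.9305 × 22.7 = 21.1 L.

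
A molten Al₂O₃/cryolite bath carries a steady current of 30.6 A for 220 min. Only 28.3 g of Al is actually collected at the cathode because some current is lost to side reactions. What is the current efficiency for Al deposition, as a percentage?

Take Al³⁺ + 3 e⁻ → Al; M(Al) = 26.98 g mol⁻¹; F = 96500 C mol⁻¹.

Q = I·t = 30.60 × 13200 = 403900 C; n(e⁻) = 403900/96500 = 4.186 mol.
Theoretical n(Al) = n(e⁻)/3 = 1.395 mol, i.e. m_theo = 1.395 × 26.98 = 37.64 g.
Efficiency = m_actual / m_theo = 28.3 / 37.64 = 75.2 %.

75.2 %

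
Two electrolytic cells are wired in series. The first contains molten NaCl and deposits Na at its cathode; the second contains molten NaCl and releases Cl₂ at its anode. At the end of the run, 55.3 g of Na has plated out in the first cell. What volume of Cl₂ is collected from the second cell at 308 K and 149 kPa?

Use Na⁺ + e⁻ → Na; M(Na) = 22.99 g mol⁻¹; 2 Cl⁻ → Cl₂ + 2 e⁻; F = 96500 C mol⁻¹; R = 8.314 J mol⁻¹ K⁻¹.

n(Na) = 55.3 / 22.99 = 2.405 mol, so n(e⁻) = 1 × 2.405 = 2.405 mol.
The cells are in series, so the same 2.405 mol of electrons passes through the second cell.
2 Cl⁻ → Cl₂ + 2 e⁻ — 2 mol e⁻ per mol Cl₂, so n(Cl₂) = 2.405/2 = 1.203 mol.
V = nRT/P = (1.203 × 8.314 × 308) / (149 × 10³) = 0.0207 m³ = 20.7 L.

20.7 L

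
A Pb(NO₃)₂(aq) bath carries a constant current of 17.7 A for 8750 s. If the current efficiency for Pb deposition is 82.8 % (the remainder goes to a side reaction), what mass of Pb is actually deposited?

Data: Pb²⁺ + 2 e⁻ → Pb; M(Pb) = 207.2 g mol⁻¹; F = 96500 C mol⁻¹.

138 g

Q = I·t = 17.70 × 8750.0 = 154900 C.
n(e⁻) = 154900/96500 = 1.605 mol; theoretically n(Pb) = 1.605/2 = 0.8025 mol, m_theo = 166.3 g.
At 82.8 % efficiency, m_actual = 0.828 × 166.3 = 138 g.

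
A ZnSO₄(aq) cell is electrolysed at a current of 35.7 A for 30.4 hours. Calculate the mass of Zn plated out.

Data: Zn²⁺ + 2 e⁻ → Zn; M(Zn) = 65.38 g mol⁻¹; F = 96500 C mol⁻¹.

Q = I·t = 35.70 A × 109440 s = 3907000 C.
n(e⁻) = Q/F = 3907000 / 96500 = 40.49 mol.
Zn²⁺ + 2 e⁻ → Zn, so n(Zn) = n(e⁻)/2 = 20.24 mol.
m = n·M = 20.24 × 65.38 = 1320 g.

1320 g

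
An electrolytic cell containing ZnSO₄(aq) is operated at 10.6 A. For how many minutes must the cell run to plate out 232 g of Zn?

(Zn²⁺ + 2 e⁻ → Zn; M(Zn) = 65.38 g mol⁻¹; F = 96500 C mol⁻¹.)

1080 min

n(Zn) = m/M = 232 / 65.38 = 3.548 mol.
Each Zn atom requires 2 electrons, so n(e⁻) = 2 × 3.548 = 7.097 mol.
Q = n(e⁻)·F = 7.097 × 96500 = 684900 C.
t = Q/I = 684900 / 10.60 A = 64610 s = 1080 min.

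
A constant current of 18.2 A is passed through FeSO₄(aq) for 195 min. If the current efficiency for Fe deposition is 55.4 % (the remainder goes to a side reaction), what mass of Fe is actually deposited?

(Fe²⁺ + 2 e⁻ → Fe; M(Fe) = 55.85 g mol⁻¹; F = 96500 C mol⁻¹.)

34.1 g

Q = I·t = 18.20 × 11700 = 212900 C.
n(e⁻) = 212900/96500 = 2.207 mol; theoretically n(Fe) = 2.207/2 = 1.103 mol, m_theo = 61.62 g.
At 55.4 % efficiency, m_actual = 0.554 × 61.62 = 34.1 g.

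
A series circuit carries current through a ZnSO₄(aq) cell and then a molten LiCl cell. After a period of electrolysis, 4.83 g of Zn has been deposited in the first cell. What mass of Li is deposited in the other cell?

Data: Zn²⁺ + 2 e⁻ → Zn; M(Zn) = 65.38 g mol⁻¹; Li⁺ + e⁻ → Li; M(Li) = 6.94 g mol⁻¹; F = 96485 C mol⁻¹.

n(Zn) = 4.83 / 65.38 = 0.07388 mol.
Since Zn²⁺ + 2 e⁻ → Zn, n(e⁻) passed = 2 × 0.07388 = 0.1478 mol.
Cells in series carry the same charge, so the same 0.1478 mol of electrons passes through cell 2.
Li⁺ + e⁻ → Li, so n(Li) = 0.1478 / 1 = 0.1478 mol.
m(Li) = 0.1478 × 6.94 = 1.03 g.

1.03 g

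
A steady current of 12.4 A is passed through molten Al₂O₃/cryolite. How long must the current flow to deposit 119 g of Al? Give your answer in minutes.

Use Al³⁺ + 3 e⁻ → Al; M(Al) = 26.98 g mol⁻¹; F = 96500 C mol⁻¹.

n(Al) = m/M = 119 / 26.98 = 4.411 mol.
Each Al atom requires 3 electrons, so n(e⁻) = 3 × 4.411 = 13.23 mol.
Q = n(e⁻)·F = 13.23 × 96500 = 1277000 C.
t = Q/I = 1277000 / 12.40 A = 103000 s = 1720 min.

1720 min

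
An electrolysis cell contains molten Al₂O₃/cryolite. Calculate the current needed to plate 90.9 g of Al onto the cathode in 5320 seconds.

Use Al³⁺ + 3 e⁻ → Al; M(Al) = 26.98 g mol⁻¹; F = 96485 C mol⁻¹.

n(Al) = 90.9 / 26.98 = 3.369 mol.
n(e⁻) = 3 × 3.369 = 10.11 mol.
Q = n(e⁻)·F = 10.11 × 96485 = 975200 C.
I = Q/t = 975200 / 5320.0 s = 183 A.

183 A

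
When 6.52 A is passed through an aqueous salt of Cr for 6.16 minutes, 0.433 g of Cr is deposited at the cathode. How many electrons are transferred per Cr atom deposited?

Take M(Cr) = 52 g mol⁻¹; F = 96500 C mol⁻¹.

Q = I·t = 6.520 A × 369.60 s = 2410 C, so n(e⁻) = 2410/96500 = 0.02497 mol.
n(Cr) deposited = 0.433 / 52 = 0.008327 mol.
Electrons per atom = n(e⁻)/n(Cr) = 0.02497 / 0.008327 = 3.00 ≈ 3, so the ion is Cr³⁺.

3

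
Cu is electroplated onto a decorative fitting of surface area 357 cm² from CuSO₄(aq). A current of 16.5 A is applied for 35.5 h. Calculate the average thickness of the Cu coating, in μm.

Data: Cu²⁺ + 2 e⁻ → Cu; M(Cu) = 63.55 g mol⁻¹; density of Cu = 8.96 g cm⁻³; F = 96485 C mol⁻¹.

Q = I·t = 16.50 × 127800 = 2109000 C; n(e⁻) = 21.86 mol.
n(Cu) = n(e⁻)/2 = 10.93 mol, so m = 10.93 × 63.55 = 694.4 g.
Volume = m/ρ = 694.4 / 8.96 = 77.51 cm³.
Thickness = V/A = 77.51 / 357 = 0.217 cm = 2170 μm.

2170 μm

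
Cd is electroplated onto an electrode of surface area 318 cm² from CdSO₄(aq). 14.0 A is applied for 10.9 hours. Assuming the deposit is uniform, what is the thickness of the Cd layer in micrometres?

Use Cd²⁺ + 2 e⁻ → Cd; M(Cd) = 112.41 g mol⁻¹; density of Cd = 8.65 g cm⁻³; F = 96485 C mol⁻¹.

1160 μm

Q = I·t = 14.00 × 39240 = 549400 C; n(e⁻) = 5.694 mol.
n(Cd) = n(e⁻)/2 = 2.847 mol, so m = 2.847 × 112.41 = 320.0 g.
Volume = m/ρ = 320.0 / 8.65 = 37.00 cm³.
Thickness = V/A = 37.00 / 318 = 0.116 cm = 1160 μm.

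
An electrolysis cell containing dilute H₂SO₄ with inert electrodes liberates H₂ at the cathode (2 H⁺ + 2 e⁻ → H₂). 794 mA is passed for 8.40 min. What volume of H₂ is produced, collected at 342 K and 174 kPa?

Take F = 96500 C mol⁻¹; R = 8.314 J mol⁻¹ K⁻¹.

0.0339 L

Q = I·t = 0.7940 A × 504.00 s = 400.2 C.
n(e⁻) = Q/F = 400.2 / 96500 = 0.004147 mol.
2 electrons are transferred per H₂ molecule, so n(H₂) = 0.004147 / 2 = 0.002073 mol.
V = nRT/P = (0.002073 × 8.314 × 342) / (174 × 10³ Pa) = 3.39 × 10⁻⁵ m³ = 0.0339 L.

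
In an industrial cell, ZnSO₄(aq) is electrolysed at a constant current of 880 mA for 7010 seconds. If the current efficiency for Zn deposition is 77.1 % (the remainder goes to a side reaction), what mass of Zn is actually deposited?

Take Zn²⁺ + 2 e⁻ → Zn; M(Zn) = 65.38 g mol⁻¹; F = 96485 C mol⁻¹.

Q = I·t = 0.8800 × 7010.0 = 6169 C.
n(e⁻) = 6169/96485 = 0.06394 mol; theoretically n(Zn) = 0.06394/2 = 0.03197 mol, m_theo = 2.090 g.
At 77.1 % efficiency, m_actual = 0.771 × 2.090 = 1.61 g.

1.61 g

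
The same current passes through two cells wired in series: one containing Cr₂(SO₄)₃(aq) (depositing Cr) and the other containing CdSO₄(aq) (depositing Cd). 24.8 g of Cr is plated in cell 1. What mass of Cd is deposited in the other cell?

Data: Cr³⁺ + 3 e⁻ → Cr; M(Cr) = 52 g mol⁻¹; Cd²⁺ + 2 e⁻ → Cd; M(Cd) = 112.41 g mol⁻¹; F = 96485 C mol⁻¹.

80.4 g

n(Cr) = 24.8 / 52 = 0.4769 mol.
Since Cr³⁺ + 3 e⁻ → Cr, n(e⁻) passed = 3 × 0.4769 = 1.431 mol.
Cells in series carry the same charge, so the same 1.431 mol of electrons passes through cell 2.
Cd²⁺ + 2 e⁻ → Cd, so n(Cd) = 1.431 / 2 = 0.7154 mol.
m(Cd) = 0.7154 × 112.41 = 80.4 g.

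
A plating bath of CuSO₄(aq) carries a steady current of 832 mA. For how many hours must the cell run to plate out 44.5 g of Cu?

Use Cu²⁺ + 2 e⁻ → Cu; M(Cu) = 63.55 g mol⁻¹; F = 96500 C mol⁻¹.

n(Cu) = m/M = 44.5 / 63.55 = 0.7002 mol.
Each Cu atom requires 2 electrons, so n(e⁻) = 2 × 0.7002 = 1.400 mol.
Q = n(e⁻)·F = 1.400 × 96500 = 135100 C.
t = Q/I = 135100 / 0.8320 A = 162400 s = 45.1 h.

45.1 h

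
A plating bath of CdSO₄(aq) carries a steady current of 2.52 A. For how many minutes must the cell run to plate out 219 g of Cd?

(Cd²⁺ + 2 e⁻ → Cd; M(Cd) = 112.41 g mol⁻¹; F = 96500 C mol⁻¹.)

2490 min

n(Cd) = m/M = 219 / 112.41 = 1.948 mol.
Each Cd atom requires 2 electrons, so n(e⁻) = 2 × 1.948 = 3.896 mol.
Q = n(e⁻)·F = 3.896 × 96500 = 376000 C.
t = Q/I = 376000 / 2.520 A = 149200 s = 2490 min.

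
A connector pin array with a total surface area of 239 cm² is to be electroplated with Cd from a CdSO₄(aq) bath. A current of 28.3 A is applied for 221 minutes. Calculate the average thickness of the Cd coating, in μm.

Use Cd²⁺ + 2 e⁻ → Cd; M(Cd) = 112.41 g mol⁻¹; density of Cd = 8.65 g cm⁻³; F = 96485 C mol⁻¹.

1060 μm

Q = I·t = 28.30 × 13260 = 375300 C; n(e⁻) = 3.889 mol.
n(Cd) = n(e⁻)/2 = 1.945 mol, so m = 1.945 × 112.41 = 218.6 g.
Volume = m/ρ = 218.6 / 8.65 = 25.27 cm³.
Thickness = V/A = 25.27 / 239 = 0.106 cm = 1060 μm.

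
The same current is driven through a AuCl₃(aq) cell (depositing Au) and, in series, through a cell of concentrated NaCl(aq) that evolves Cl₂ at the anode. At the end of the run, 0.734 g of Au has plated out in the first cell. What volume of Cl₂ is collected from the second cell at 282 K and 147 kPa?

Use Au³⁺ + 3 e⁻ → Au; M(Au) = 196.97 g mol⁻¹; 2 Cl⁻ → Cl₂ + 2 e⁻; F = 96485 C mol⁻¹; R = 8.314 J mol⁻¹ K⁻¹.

n(Au) = 0.734 / 196.97 = 0.003726 mol, so n(e⁻) = 3 × 0.003726 = 0.01118 mol.
The cells are in series, so the same 0.01118 mol of electrons passes through the second cell.
2 Cl⁻ → Cl₂ + 2 e⁻ — 2 mol e⁻ per mol Cl₂, so n(Cl₂) = 0.01118/2 = 0.005590 mol.
V = nRT/P = (0.005590 × 8.314 × 282) / (147 × 10³) = 8.92 × 10⁻⁵ m³ = 0.0892 L.

0.0892 L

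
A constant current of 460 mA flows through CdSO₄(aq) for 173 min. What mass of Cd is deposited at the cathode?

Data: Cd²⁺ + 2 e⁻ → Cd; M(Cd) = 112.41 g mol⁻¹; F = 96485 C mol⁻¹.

2.78 g

Q = I·t = 0.4600 A × 10380 s = 4775 C.
n(e⁻) = Q/F = 4775 / 96485 = 0.04949 mol.
Cd²⁺ + 2 e⁻ → Cd, so n(Cd) = n(e⁻)/2 = 0.02474 mol.
m = n·M = 0.02474 × 112.41 = 2.78 g.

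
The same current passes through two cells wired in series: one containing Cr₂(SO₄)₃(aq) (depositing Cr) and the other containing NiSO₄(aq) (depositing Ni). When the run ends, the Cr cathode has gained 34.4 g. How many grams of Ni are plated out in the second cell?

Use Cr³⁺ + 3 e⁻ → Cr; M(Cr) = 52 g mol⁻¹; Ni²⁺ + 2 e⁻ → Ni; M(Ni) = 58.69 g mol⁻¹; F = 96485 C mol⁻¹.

n(Cr) = 34.4 / 52 = 0.6615 mol.
Since Cr³⁺ + 3 e⁻ → Cr, n(e⁻) passed = 3 × 0.6615 = 1.985 mol.
Cells in series carry the same charge, so the same 1.985 mol of electrons passes through cell 2.
Ni²⁺ + 2 e⁻ → Ni, so n(Ni) = 1.985 / 2 = 0.9923 mol.
m(Ni) = 0.9923 × 58.69 = 58.2 g.

58.2 g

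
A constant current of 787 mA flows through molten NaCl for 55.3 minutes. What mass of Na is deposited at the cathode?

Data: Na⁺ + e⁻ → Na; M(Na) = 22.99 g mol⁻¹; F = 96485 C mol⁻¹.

0.622 g

Q = I·t = 0.7870 A × 3318.0 s = 2611 C.
n(e⁻) = Q/F = 2611 / 96485 = 0.02706 mol.
Na⁺ + e⁻ → Na, so n(Na) = n(e⁻)/1 = 0.02706 mol.
m = n·M = 0.02706 × 22.99 = 0.622 g.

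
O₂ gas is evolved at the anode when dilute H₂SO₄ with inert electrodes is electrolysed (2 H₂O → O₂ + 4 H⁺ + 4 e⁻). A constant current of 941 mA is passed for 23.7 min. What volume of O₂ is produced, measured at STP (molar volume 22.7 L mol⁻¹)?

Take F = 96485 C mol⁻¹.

Q = I·t = 0.9410 A × 1422.0 s = 1338 C.
n(e⁻) = Q/F = 1338 / 96485 = 0.01387 mol.
4 electrons are transferred per O₂ molecule, so n(O₂) = 0.01387 / 4 = 0.003467 mol.
V = n × V_m = 0.003467 × 22.7 = 0.0787 L.

0.0787 L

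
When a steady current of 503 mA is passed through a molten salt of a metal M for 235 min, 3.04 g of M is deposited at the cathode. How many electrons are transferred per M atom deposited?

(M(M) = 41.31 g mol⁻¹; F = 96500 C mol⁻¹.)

Q = I·t = 0.5030 A × 14100 s = 7092 C, so n(e⁻) = 7092/96500 = 0.07350 mol.
n(M) deposited = 3.04 / 41.31 = 0.07359 mol.
Electrons per atom = n(e⁻)/n(M) = 0.07350 / 0.07359 = 0.999 ≈ 1, so the ion is M⁺.

1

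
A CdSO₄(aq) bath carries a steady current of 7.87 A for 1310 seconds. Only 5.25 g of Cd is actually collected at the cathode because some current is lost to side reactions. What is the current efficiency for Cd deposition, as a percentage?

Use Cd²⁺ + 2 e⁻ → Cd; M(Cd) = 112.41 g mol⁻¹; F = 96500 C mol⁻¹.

Q = I·t = 7.870 × 1310.0 = 10310 C; n(e⁻) = 10310/96500 = 0.1068 mol.
Theoretical n(Cd) = n(e⁻)/2 = 0.05342 mol, i.e. m_theo = 0.05342 × 112.41 = 6.005 g.
Efficiency = m_actual / m_theo = 5.25 / 6.005 = 87.4 %.

87.4 %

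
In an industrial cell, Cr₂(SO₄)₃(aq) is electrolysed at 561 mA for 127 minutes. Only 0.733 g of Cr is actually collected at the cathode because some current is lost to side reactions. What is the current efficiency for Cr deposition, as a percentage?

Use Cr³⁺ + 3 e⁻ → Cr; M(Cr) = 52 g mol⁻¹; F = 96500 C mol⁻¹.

Q = I·t = 0.5610 × 7620.0 = 4275 C; n(e⁻) = 4275/96500 = 0.04430 mol.
Theoretical n(Cr) = n(e⁻)/3 = 0.01477 mol, i.e. m_theo = 0.01477 × 52 = 0.7678 g.
Efficiency = m_actual / m_theo = 0.733 / 0.7678 = 95.5 %.

95.5 %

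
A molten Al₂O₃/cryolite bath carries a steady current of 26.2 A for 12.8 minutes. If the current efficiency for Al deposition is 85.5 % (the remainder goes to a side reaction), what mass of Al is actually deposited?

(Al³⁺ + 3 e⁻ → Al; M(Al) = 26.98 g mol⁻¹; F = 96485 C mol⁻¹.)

1.60 g

Q = I·t = 26.20 × 768.00 = 20120 C.
n(e⁻) = 20120/96485 = 0.2085 mol; theoretically n(Al) = 0.2085/3 = 0.06952 mol, m_theo = 1.876 g.
At 85.5 % efficiency, m_actual = 0.855 × 1.876 = 1.60 g.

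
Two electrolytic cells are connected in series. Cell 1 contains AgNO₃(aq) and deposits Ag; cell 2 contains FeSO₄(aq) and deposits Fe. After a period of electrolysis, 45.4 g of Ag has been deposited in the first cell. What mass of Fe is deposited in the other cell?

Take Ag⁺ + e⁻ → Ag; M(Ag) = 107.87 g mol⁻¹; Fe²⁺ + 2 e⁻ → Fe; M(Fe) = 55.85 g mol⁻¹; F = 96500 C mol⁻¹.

n(Ag) = 45.4 / 107.87 = 0.4209 mol.
Since Ag⁺ + e⁻ → Ag, n(e⁻) passed = 1 × 0.4209 = 0.4209 mol.
Cells in series carry the same charge, so the same 0.4209 mol of electrons passes through cell 2.
Fe²⁺ + 2 e⁻ → Fe, so n(Fe) = 0.4209 / 2 = 0.2104 mol.
m(Fe) = 0.2104 × 55.85 = 11.8 g.

11.8 g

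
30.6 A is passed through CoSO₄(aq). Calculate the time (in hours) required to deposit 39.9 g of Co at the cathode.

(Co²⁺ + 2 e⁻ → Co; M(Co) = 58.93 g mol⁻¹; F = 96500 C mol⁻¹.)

1.19 h

n(Co) = m/M = 39.9 / 58.93 = 0.6771 mol.
Each Co atom requires 2 electrons, so n(e⁻) = 2 × 0.6771 = 1.354 mol.
Q = n(e⁻)·F = 1.354 × 96500 = 130700 C.
t = Q/I = 130700 / 30.60 A = 4270 s = 1.19 h.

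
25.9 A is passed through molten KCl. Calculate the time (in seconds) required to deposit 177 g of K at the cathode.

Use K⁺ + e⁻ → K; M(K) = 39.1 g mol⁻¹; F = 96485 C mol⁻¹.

n(K) = m/M = 177 / 39.1 = 4.527 mol.
Each K atom requires 1 electron, so n(e⁻) = 1 × 4.527 = 4.527 mol.
Q = n(e⁻)·F = 4.527 × 96485 = 436800 C.
t = Q/I = 436800 / 25.90 A = 16860 s.

16900 s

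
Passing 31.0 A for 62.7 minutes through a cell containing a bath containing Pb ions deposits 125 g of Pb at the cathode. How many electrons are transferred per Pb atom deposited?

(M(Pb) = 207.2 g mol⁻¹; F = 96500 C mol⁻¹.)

2

Q = I·t = 31.00 A × 3762.0 s = 116600 C, so n(e⁻) = 116600/96500 = 1.209 mol.
n(Pb) deposited = 125 / 207.2 = 0.6033 mol.
Electrons per atom = n(e⁻)/n(Pb) = 1.209 / 0.6033 = 2.00 ≈ 2, so the ion is Pb²⁺.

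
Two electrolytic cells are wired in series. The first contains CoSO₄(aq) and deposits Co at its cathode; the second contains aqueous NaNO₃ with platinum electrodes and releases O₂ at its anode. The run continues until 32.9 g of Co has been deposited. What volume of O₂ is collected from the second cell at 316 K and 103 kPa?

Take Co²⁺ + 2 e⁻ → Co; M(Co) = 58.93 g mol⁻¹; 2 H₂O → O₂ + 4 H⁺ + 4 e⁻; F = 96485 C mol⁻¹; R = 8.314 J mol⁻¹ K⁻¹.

n(Co) = 32.9 / 58.93 = 0.5583 mol, so n(e⁻) = 2 × 0.5583 = 1.117 mol.
The cells are in series, so the same 1.117 mol of electrons passes through the second cell.
2 H₂O → O₂ + 4 H⁺ + 4 e⁻ — 4 mol e⁻ per mol O₂, so n(O₂) = 1.117/4 = 0.2791 mol.
V = nRT/P = (0.2791 × 8.314 × 316) / (103 × 10³) = 0.00712 m³ = 7.12 L.

7.12 L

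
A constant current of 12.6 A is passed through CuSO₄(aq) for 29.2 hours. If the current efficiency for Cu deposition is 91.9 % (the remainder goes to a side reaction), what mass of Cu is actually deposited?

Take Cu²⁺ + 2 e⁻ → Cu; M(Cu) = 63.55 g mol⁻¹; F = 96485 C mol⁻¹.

Q = I·t = 12.60 × 105120 = 1325000 C.
n(e⁻) = 1325000/96485 = 13.73 mol; theoretically n(Cu) = 13.73/2 = 6.864 mol, m_theo = 436.2 g.
At 91.9 % efficiency, m_actual = 0.919 × 436.2 = 401 g.

401 g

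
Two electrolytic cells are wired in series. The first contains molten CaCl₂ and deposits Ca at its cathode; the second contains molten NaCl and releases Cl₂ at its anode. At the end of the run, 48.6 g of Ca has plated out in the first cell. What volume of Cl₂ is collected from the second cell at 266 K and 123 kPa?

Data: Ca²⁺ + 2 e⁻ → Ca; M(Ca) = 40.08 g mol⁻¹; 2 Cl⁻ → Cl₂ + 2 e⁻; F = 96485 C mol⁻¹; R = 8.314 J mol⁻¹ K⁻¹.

n(Ca) = 48.6 / 40.08 = 1.213 mol, so n(e⁻) = 2 × 1.213 = 2.425 mol.
The cells are in series, so the same 2.425 mol of electrons passes through the second cell.
2 Cl⁻ → Cl₂ + 2 e⁻ — 2 mol e⁻ per mol Cl₂, so n(Cl₂) = 2.425/2 = 1.213 mol.
V = nRT/P = (1.213 × 8.314 × 266) / (123 × 10³) = 0.0218 m³ = 21.8 L.

21.8 L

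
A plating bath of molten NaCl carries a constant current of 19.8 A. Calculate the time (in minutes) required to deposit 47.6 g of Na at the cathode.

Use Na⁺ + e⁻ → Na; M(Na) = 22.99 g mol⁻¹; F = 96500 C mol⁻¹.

n(Na) = m/M = 47.6 / 22.99 = 2.070 mol.
Each Na atom requires 1 electron, so n(e⁻) = 1 × 2.070 = 2.070 mol.
Q = n(e⁻)·F = 2.070 × 96500 = 199800 C.
t = Q/I = 199800 / 19.80 A = 10090 s = 168 min.

168 min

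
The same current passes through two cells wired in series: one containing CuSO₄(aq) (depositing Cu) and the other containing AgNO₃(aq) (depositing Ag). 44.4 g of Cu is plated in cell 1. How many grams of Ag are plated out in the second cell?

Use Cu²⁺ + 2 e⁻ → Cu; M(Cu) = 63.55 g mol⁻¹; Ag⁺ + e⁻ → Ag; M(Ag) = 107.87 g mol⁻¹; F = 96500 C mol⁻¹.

n(Cu) = 44.4 / 63.55 = 0.6987 mol.
Since Cu²⁺ + 2 e⁻ → Cu, n(e⁻) passed = 2 × 0.6987 = 1.397 mol.
Cells in series carry the same charge, so the same 1.397 mol of electrons passes through cell 2.
Ag⁺ + e⁻ → Ag, so n(Ag) = 1.397 / 1 = 1.397 mol.
m(Ag) = 1.397 × 107.87 = 151 g.

151 g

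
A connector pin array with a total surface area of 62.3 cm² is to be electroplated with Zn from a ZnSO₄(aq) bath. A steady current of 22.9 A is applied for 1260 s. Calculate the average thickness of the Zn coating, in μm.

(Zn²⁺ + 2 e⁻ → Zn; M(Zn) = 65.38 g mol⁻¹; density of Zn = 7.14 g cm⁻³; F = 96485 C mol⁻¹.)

Q = I·t = 22.90 × 1260.0 = 28850 C; n(e⁻) = 0.2991 mol.
n(Zn) = n(e⁻)/2 = 0.1495 mol, so m = 0.1495 × 65.38 = 9.776 g.
Volume = m/ρ = 9.776 / 7.14 = 1.369 cm³.
Thickness = V/A = 1.369 / 62.3 = 0.0220 cm = 220 μm.

220 μm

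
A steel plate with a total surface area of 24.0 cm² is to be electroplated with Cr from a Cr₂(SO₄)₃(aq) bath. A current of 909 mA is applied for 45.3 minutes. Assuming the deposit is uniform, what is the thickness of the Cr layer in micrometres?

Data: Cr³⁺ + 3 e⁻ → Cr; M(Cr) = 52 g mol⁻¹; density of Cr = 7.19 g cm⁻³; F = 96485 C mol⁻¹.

25.7 μm

Q = I·t = 0.9090 × 2718.0 = 2471 C; n(e⁻) = 0.02561 mol.
n(Cr) = n(e⁻)/3 = 0.008536 mol, so m = 0.008536 × 52 = 0.4438 g.
Volume = m/ρ = 0.4438 / 7.19 = 0.06173 cm³.
Thickness = V/A = 0.06173 / 24.0 = 0.00257 cm = 25.7 μm.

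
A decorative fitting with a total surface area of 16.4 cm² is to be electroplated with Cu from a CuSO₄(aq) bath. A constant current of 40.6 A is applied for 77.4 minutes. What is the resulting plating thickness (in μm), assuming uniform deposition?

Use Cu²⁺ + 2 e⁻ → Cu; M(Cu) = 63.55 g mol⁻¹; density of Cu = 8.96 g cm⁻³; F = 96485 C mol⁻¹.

Q = I·t = 40.60 × 4644.0 = 188500 C; n(e⁻) = 1.954 mol.
n(Cu) = n(e⁻)/2 = 0.9771 mol, so m = 0.9771 × 63.55 = 62.09 g.
Volume = m/ρ = 62.09 / 8.96 = 6.930 cm³.
Thickness = V/A = 6.930 / 16.4 = 0.423 cm = 4230 μm.

4230 μm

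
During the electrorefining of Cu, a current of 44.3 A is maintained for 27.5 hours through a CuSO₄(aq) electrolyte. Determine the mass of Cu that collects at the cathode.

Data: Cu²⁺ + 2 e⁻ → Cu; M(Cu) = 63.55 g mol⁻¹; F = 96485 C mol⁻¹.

1440 g

Q = I·t = 44.30 A × 99000 s = 4386000 C.
n(e⁻) = Q/F = 4386000 / 96485 = 45.45 mol.
Cu²⁺ + 2 e⁻ → Cu, so n(Cu) = n(e⁻)/2 = 22.73 mol.
m = n·M = 22.73 × 63.55 = 1440 g.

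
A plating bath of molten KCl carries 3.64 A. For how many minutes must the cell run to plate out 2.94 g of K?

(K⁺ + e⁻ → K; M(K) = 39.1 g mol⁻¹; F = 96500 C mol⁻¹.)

33.2 min

n(K) = m/M = 2.94 / 39.1 = 0.07519 mol.
Each K atom requires 1 electron, so n(e⁻) = 1 × 0.07519 = 0.07519 mol.
Q = n(e⁻)·F = 0.07519 × 96500 = 7256 C.
t = Q/I = 7256 / 3.640 A = 1993 s = 33.2 min.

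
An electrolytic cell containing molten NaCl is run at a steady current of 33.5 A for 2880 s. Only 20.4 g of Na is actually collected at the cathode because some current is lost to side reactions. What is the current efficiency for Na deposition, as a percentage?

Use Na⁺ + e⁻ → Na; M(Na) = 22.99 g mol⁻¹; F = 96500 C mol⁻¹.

88.8 %

Q = I·t = 33.50 × 2880.0 = 96480 C; n(e⁻) = 96480/96500 = 0.9998 mol.
Theoretical n(Na) = n(e⁻)/1 = 0.9998 mol, i.e. m_theo = 0.9998 × 22.99 = 22.99 g.
Efficiency = m_actual / m_theo = 20.4 / 22.99 = 88.8 %.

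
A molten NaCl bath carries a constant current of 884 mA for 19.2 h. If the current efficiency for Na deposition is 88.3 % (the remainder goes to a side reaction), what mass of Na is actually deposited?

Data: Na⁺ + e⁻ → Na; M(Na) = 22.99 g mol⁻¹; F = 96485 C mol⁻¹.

12.9 g

Q = I·t = 0.8840 × 69120 = 61100 C.
n(e⁻) = 61100/96485 = 0.6333 mol; theoretically n(Na) = 0.6333/1 = 0.6333 mol, m_theo = 14.56 g.
At 88.3 % efficiency, m_actual = 0.883 × 14.56 = 12.9 g.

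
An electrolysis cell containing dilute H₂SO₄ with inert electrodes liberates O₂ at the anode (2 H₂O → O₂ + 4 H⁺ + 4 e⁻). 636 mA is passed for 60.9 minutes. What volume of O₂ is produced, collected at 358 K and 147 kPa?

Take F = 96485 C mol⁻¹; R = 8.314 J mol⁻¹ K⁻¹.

Q = I·t = 0.6360 A × 3654.0 s = 2324 C.
n(e⁻) = Q/F = 2324 / 96485 = 0.02409 mol.
4 electrons are transferred per O₂ molecule, so n(O₂) = 0.02409 / 4 = 0.006022 mol.
V = nRT/P = (0.006022 × 8.314 × 358) / (147 × 10³ Pa) = 1.22 × 10⁻⁴ m³ = 0.122 L.

0.122 L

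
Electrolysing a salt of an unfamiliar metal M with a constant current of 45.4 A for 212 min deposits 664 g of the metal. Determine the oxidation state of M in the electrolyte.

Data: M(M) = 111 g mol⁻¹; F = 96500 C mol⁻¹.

Q = I·t = 45.40 A × 12720 s = 577500 C, so n(e⁻) = 577500/96500 = 5.984 mol.
n(M) deposited = 664 / 111 = 5.982 mol.
Electrons per atom = n(e⁻)/n(M) = 5.984 / 5.982 = 1.00 ≈ 1, so the ion is M⁺.

+1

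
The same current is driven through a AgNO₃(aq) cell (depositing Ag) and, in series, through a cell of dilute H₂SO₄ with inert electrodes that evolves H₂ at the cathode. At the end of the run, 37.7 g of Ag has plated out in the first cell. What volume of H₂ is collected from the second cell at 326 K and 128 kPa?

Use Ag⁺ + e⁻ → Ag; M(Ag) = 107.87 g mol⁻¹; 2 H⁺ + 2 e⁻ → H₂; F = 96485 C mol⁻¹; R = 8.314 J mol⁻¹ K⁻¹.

3.70 L

n(Ag) = 37.7 / 107.87 = 0.3495 mol, so n(e⁻) = 1 × 0.3495 = 0.3495 mol.
The cells are in series, so the same 0.3495 mol of electrons passes through the second cell.
2 H⁺ + 2 e⁻ → H₂ — 2 mol e⁻ per mol H₂, so n(H₂) = 0.3495/2 = 0.1747 mol.
V = nRT/P = (0.1747 × 8.314 × 326) / (128 × 10³) = 0.00370 m³ = 3.70 L.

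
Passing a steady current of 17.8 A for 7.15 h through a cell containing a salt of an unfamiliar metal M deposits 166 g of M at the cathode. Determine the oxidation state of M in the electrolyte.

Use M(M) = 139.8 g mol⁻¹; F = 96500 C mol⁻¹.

+4

Q = I·t = 17.80 A × 25740 s = 458200 C, so n(e⁻) = 458200/96500 = 4.748 mol.
n(M) deposited = 166 / 139.8 = 1.187 mol.
Electrons per atom = n(e⁻)/n(M) = 4.748 / 1.187 = 4.00 ≈ 4, so the ion is M⁴⁺.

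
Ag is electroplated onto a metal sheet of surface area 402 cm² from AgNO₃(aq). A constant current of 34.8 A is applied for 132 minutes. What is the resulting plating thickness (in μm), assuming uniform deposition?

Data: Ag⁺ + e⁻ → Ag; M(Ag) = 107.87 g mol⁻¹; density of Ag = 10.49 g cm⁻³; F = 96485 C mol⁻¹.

731 μm

Q = I·t = 34.80 × 7920.0 = 275600 C; n(e⁻) = 2.857 mol.
n(Ag) = n(e⁻)/1 = 2.857 mol, so m = 2.857 × 107.87 = 308.1 g.
Volume = m/ρ = 308.1 / 10.49 = 29.37 cm³.
Thickness = V/A = 29.37 / 402 = 0.0731 cm = 731 μm.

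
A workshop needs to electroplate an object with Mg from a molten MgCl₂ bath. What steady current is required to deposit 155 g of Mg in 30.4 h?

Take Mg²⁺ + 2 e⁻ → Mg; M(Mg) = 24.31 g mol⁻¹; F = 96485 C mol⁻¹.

n(Mg) = 155 / 24.31 = 6.376 mol.
n(e⁻) = 2 × 6.376 = 12.75 mol.
Q = n(e⁻)·F = 12.75 × 96485 = 1230000 C.
I = Q/t = 1230000 / 109440 s = 11.2 A.

11.2 A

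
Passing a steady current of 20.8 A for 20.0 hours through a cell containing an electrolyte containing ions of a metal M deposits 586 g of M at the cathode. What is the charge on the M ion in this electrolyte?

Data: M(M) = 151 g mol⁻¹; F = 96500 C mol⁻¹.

+4

Q = I·t = 20.80 A × 72000 s = 1498000 C, so n(e⁻) = 1498000/96500 = 15.52 mol.
n(M) deposited = 586 / 151 = 3.881 mol.
Electrons per atom = n(e⁻)/n(M) = 15.52 / 3.881 = 4.00 ≈ 4, so the ion is M⁴⁺.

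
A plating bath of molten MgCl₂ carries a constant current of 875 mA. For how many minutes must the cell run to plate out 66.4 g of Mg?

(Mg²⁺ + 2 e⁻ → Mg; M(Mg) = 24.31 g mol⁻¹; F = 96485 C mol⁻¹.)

n(Mg) = m/M = 66.4 / 24.31 = 2.731 mol.
Each Mg atom requires 2 electrons, so n(e⁻) = 2 × 2.731 = 5.463 mol.
Q = n(e⁻)·F = 5.463 × 96485 = 527100 C.
t = Q/I = 527100 / 0.8750 A = 602400 s = 10000 min.

10000 min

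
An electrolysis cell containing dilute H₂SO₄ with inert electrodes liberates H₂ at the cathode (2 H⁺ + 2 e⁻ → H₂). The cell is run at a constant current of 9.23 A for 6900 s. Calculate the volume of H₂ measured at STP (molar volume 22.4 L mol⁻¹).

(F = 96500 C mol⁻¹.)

7.39 L

Q = I·t = 9.230 A × 6900.0 s = 63690 C.
n(e⁻) = Q/F = 63690 / 96500 = 0.6600 mol.
2 electrons are transferred per H₂ molecule, so n(H₂) = 0.6600 / 2 = 0.3300 mol.
V = n × V_m = 0.3300 × 22.4 = 7.39 L.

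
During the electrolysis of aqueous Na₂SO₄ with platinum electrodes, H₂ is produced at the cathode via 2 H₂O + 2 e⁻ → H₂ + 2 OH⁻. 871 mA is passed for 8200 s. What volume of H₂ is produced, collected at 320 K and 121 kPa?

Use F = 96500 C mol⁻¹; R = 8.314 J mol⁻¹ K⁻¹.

0.814 L

Q = I·t = 0.8710 A × 8200.0 s = 7142 C.
n(e⁻) = Q/F = 7142 / 96500 = 0.07401 mol.
2 electrons are transferred per H₂ molecule, so n(H₂) = 0.07401 / 2 = 0.03701 mol.
V = nRT/P = (0.03701 × 8.314 × 320) / (121 × 10³ Pa) = 8.14 × 10⁻⁴ m³ = 0.814 L.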